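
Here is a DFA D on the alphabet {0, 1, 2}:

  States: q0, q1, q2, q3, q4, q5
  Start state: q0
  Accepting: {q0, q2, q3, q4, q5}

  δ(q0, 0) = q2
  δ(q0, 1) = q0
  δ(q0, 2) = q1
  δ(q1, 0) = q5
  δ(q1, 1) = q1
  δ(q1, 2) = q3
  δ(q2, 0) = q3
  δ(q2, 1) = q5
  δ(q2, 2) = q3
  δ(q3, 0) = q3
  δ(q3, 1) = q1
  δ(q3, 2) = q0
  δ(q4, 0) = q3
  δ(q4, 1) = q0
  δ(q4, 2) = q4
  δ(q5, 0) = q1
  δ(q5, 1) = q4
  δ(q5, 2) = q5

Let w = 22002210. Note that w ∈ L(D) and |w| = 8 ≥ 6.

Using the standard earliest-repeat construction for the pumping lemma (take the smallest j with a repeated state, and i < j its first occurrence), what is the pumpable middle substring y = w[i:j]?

0

State sequence: q0 -2-> q1 -2-> q3 -0-> q3 -0-> q3 -2-> q0 -2-> q1 -1-> q1 -0-> q5
First repeat at step 3: q3 was already visited.

So i = 2, j = 3, giving x = w[0:2] = 22, y = w[2:3] = 0, z = w[3:8] = 02210.
Check: |xy| = 3 ≤ 6 and |y| = 1 ≥ 1. Reading y takes D from q3 back to q3, so every xyⁱz is accepted.
The DFA has 6 states, so the proof of the pumping lemma guarantees a repeated state among the first 6+1 visited; the segment between the two visits is the pumpable y.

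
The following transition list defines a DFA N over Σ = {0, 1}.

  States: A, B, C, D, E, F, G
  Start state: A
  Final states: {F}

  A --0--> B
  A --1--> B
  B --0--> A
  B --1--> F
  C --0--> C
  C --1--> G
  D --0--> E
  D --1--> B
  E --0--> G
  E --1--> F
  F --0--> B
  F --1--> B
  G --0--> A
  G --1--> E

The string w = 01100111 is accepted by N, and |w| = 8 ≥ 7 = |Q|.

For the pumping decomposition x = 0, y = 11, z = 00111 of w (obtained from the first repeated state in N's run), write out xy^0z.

000111

xy⁰z = xz = 0·00111 = 000111.
Reading y = 11 takes N from B back to B, so after x the machine is still in B, and z then leads to the accepting state F. Hence 000111 ∈ L(N).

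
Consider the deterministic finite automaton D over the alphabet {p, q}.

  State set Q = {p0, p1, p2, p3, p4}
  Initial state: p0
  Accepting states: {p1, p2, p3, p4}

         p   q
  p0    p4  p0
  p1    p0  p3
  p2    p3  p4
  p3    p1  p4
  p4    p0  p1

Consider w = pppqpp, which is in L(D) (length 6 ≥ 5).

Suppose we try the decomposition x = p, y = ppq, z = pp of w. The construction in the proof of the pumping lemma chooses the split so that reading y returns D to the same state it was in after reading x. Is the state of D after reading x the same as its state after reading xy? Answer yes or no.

no

State sequence: p0 -p-> p4 -p-> p0 -p-> p4 -q-> p1

After x (step 1): p4. After xy (step 4): p1.
They differ (p4 ≠ p1), so y is not a cycle from the state after x; this split is not the one the pumping-lemma construction produces, and pumping y need not keep the string in L(D).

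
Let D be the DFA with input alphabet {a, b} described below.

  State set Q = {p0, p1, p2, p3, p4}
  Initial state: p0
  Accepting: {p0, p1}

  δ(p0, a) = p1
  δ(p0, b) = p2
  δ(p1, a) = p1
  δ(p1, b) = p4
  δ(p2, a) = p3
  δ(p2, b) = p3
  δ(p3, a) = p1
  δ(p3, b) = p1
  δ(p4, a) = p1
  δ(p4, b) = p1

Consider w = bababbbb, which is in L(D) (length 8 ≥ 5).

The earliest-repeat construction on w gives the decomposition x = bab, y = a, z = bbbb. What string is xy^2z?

xy^2z = bab·a·a·bbbb = babaabbbb.
Reading y = a takes D from p1 back to p1, so after x·y·y the machine is still in p1, and z then leads to the accepting state p1. Hence babaabbbb ∈ L(D).

babaabbbb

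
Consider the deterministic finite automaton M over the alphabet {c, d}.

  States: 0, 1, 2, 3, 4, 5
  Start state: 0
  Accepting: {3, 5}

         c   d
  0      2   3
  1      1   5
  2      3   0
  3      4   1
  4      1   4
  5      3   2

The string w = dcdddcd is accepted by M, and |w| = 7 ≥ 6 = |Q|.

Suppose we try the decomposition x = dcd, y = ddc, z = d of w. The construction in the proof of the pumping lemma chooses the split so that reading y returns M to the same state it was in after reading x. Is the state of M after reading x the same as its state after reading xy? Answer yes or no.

State sequence: 0 -d-> 3 -c-> 4 -d-> 4 -d-> 4 -d-> 4 -c-> 1

After x (step 3): 4. After xy (step 6): 1.
They differ (4 ≠ 1), so y is not a cycle from the state after x; this split is not the one the pumping-lemma construction produces, and pumping y need not keep the string in L(M).

no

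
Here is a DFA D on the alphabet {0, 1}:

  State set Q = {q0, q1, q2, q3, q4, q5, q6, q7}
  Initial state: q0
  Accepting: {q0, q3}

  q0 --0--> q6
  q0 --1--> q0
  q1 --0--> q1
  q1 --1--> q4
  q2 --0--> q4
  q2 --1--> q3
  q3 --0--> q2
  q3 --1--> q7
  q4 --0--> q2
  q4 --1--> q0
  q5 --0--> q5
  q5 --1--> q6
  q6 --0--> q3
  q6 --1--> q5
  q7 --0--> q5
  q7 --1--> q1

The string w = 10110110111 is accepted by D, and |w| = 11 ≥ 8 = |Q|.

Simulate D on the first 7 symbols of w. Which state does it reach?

State sequence: q0 -1-> q0 -0-> q6 -1-> q5 -1-> q6 -0-> q3 -1-> q7 -1-> q1

After reading 7 characters, D is in state q1.

q1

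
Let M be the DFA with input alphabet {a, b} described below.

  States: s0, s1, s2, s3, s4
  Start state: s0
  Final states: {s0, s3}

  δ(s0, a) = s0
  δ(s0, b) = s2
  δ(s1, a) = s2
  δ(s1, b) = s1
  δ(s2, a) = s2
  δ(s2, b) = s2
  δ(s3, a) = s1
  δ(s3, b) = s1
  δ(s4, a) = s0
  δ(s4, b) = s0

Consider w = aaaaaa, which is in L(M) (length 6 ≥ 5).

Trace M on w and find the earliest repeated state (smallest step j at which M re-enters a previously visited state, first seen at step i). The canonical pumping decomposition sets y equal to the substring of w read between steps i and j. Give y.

a

Run of M on w = a a a a a a:
  step 0: s0  (start)
  step 1: s0  (read a: s0→s0)   ← first repeat (s0 seen earlier)
  step 2: s0  (read a: s0→s0)
  step 3: s0  (read a: s0→s0)
  step 4: s0  (read a: s0→s0)
  step 5: s0  (read a: s0→s0)
  step 6: s0  (read a: s0→s0)

So i = 0, j = 1, giving x = w[0:0] = ε, y = w[0:1] = a, z = w[1:6] = aaaaa.
Check: |xy| = 1 ≤ 5 and |y| = 1 ≥ 1. Reading y takes M from s0 back to s0, so every xyⁱz is accepted.
Pumping length from the standard proof: p = 5 (the number of states). The repeated state found above gives |xy| = j ≤ 5 and |y| = j − i ≥ 1.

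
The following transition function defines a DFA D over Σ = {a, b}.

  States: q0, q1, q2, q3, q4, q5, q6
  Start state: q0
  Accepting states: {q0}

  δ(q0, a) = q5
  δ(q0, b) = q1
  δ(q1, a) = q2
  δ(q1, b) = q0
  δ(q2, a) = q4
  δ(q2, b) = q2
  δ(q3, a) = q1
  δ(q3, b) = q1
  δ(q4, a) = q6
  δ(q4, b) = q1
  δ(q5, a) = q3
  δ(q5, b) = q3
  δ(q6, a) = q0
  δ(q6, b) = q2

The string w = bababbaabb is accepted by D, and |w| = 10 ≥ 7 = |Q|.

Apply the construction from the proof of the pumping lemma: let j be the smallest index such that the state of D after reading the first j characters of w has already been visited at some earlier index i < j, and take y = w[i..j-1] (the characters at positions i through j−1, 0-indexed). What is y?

b

State sequence: q0 -b-> q1 -a-> q2 -b-> q2 -a-> q4 -b-> q1 -b-> q0 -a-> q5 -a-> q3 -b-> q1 -b-> q0
First repeat at step 3: q2 was already visited.

So i = 2, j = 3, giving x = w[0:2] = ba, y = w[2:3] = b, z = w[3:10] = abbaabb.
Check: |xy| = 3 ≤ 7 and |y| = 1 ≥ 1. Reading y takes D from q2 back to q2, so every xyⁱz is accepted.
With |Q| = 7, pigeonhole forces a state repeat no later than step 7; the substring read between the first and second visits to that state can be pumped.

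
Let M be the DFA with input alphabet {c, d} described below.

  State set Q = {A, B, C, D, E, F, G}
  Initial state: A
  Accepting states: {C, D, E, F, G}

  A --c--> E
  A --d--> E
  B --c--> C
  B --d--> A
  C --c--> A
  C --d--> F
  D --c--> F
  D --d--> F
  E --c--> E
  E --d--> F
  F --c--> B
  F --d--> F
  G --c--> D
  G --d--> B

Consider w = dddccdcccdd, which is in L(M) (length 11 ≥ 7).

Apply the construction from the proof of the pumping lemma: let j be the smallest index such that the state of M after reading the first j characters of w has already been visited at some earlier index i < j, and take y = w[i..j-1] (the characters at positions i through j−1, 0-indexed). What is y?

Run of M on w = d d d c c d c c c d d:
  step 0: A  (start)
  step 1: E  (read d: A→E)
  step 2: F  (read d: E→F)
  step 3: F  (read d: F→F)   ← first repeat (F seen earlier)
  step 4: B  (read c: F→B)
  step 5: C  (read c: B→C)
  step 6: F  (read d: C→F)
  step 7: B  (read c: F→B)
  step 8: C  (read c: B→C)
  step 9: A  (read c: C→A)
  step 10: E  (read d: A→E)
  step 11: F  (read d: E→F)

So i = 2, j = 3, giving x = w[0:2] = dd, y = w[2:3] = d, z = w[3:11] = ccdcccdd.
Check: |xy| = 3 ≤ 7 and |y| = 1 ≥ 1. Reading y takes M from F back to F, so every xyⁱz is accepted.
Pumping length from the standard proof: p = 7 (the number of states). The repeated state found above gives |xy| = j ≤ 7 and |y| = j − i ≥ 1.

d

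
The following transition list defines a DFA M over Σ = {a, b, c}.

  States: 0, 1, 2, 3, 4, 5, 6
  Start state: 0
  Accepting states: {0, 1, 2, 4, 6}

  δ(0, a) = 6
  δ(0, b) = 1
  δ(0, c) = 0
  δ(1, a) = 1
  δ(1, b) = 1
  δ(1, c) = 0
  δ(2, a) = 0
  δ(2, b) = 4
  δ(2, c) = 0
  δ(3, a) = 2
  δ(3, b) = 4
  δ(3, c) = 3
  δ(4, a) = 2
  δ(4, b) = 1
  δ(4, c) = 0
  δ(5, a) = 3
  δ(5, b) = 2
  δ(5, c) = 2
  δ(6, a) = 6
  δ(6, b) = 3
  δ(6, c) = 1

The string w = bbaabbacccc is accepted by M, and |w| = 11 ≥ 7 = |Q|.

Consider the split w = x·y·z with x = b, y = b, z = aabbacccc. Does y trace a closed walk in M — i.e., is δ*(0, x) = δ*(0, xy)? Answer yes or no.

Run of M on the first 2 characters of w = b b:
  step 0: 0  (start)
  step 1: 1  (read b: 0→1)
  step 2: 1  (read b: 1→1)

After x (step 1): 1. After xy (step 2): 1.
They match, so y = b drives M around a cycle from 1 back to itself; pumping y any number of times keeps M in 1 before reading z, and xyⁱz ∈ L(M) for every i ≥ 0.

yes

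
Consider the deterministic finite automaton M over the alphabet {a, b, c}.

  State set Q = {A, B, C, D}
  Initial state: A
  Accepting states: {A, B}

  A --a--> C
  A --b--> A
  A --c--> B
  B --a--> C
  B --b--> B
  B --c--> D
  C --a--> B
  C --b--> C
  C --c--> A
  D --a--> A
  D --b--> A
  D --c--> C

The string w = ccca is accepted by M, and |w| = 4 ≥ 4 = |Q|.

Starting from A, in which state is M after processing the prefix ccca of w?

B

Run of M on the first 4 characters of w = c c c a:
  step 0: A  (start)
  step 1: B  (read c: A→B)
  step 2: D  (read c: B→D)
  step 3: C  (read c: D→C)
  step 4: B  (read a: C→B)

After reading 4 characters, M is in state B.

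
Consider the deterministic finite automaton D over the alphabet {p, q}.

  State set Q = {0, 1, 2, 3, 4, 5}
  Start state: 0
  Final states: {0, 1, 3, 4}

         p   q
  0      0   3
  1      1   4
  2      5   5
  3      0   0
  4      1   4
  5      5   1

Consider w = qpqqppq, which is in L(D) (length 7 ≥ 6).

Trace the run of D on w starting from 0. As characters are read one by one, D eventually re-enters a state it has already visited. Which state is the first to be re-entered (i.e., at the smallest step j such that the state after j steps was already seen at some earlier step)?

0

Run of D on w = q p q q p p q:
  step 0: 0  (start)
  step 1: 3  (read q: 0→3)
  step 2: 0  (read p: 3→0)   ← first repeat (0 seen earlier)
  step 3: 3  (read q: 0→3)
  step 4: 0  (read q: 3→0)
  step 5: 0  (read p: 0→0)
  step 6: 0  (read p: 0→0)
  step 7: 3  (read q: 0→3)

The earliest repeat is at step j = 2: D is in 0, which it already visited at step i = 0.
With |Q| = 6, pigeonhole forces a state repeat no later than step 6; the substring read between the first and second visits to that state can be pumped.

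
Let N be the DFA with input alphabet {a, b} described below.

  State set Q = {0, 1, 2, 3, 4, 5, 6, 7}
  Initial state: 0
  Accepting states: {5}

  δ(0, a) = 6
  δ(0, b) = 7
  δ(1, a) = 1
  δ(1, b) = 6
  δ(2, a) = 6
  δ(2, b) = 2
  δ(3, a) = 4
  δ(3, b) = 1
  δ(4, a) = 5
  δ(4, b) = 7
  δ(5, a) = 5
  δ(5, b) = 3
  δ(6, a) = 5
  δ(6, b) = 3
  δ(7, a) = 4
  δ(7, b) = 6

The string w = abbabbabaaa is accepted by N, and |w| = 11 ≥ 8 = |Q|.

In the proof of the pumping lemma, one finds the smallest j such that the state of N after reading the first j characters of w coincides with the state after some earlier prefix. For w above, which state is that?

1

Run of N on w = a b b a b b a b a a a:
  step 0: 0  (start)
  step 1: 6  (read a: 0→6)
  step 2: 3  (read b: 6→3)
  step 3: 1  (read b: 3→1)
  step 4: 1  (read a: 1→1)   ← first repeat (1 seen earlier)
  step 5: 6  (read b: 1→6)
  step 6: 3  (read b: 6→3)
  step 7: 4  (read a: 3→4)
  step 8: 7  (read b: 4→7)
  step 9: 4  (read a: 7→4)
  step 10: 5  (read a: 4→5)
  step 11: 5  (read a: 5→5)

The earliest repeat is at step j = 4: N is in 1, which it already visited at step i = 3.
The DFA has 8 states, so the proof of the pumping lemma guarantees a repeated state among the first 8+1 visited; the segment between the two visits is the pumpable y.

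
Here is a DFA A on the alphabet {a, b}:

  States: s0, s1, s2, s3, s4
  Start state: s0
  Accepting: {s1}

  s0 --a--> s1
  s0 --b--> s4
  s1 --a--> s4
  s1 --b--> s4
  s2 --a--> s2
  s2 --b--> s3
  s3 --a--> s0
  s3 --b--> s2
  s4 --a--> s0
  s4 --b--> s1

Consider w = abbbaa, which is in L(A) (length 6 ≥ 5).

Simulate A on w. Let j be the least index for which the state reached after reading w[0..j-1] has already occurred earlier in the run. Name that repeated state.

Run of A on w = a b b b a a:
  step 0: s0  (start)
  step 1: s1  (read a: s0→s1)
  step 2: s4  (read b: s1→s4)
  step 3: s1  (read b: s4→s1)   ← first repeat (s1 seen earlier)
  step 4: s4  (read b: s1→s4)
  step 5: s0  (read a: s4→s0)
  step 6: s1  (read a: s0→s1)

The earliest repeat is at step j = 3: A is in s1, which it already visited at step i = 1.
Since A has 5 states, any run of length ≥ 5 visits 5+1 states, so by pigeonhole some state repeats within the first 5 steps — that repeat gives the pumpable loop.

s1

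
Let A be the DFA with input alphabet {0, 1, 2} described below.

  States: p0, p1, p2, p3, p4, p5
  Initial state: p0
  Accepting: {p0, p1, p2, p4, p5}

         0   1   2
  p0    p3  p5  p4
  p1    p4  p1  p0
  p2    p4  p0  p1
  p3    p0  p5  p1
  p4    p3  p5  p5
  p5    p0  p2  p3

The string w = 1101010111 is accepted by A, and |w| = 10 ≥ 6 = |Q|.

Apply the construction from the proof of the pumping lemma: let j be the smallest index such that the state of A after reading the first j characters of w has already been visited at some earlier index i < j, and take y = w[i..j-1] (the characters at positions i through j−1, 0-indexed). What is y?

State sequence: p0 -1-> p5 -1-> p2 -0-> p4 -1-> p5 -0-> p0 -1-> p5 -0-> p0 -1-> p5 -1-> p2 -1-> p0
First repeat at step 4: p5 was already visited.

So i = 1, j = 4, giving x = w[0:1] = 1, y = w[1:4] = 101, z = w[4:10] = 010111.
Check: |xy| = 4 ≤ 6 and |y| = 3 ≥ 1. Reading y takes A from p5 back to p5, so every xyⁱz is accepted.

101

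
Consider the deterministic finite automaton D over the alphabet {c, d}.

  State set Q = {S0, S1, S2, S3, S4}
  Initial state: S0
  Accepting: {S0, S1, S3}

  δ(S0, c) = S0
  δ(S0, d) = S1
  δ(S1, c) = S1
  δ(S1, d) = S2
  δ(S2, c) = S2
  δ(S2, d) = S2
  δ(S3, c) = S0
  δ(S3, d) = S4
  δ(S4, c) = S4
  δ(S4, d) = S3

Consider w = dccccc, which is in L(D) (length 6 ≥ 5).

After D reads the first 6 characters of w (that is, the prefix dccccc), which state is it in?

S1

Run of D on the first 6 characters of w = d c c c c c:
  step 0: S0  (start)
  step 1: S1  (read d: S0→S1)
  step 2: S1  (read c: S1→S1)
  step 3: S1  (read c: S1→S1)
  step 4: S1  (read c: S1→S1)
  step 5: S1  (read c: S1→S1)
  step 6: S1  (read c: S1→S1)

After reading 6 characters, D is in state S1.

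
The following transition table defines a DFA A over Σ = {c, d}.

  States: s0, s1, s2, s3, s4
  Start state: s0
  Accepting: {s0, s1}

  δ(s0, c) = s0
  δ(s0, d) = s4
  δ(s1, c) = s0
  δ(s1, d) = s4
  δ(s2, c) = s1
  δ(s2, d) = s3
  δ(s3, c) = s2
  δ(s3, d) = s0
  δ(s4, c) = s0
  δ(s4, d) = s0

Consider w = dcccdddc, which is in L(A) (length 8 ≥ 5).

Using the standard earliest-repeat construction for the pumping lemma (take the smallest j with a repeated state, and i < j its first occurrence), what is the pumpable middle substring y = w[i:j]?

dc

Run of A on w = d c c c d d d c:
  step 0: s0  (start)
  step 1: s4  (read d: s0→s4)
  step 2: s0  (read c: s4→s0)   ← first repeat (s0 seen earlier)
  step 3: s0  (read c: s0→s0)
  step 4: s0  (read c: s0→s0)
  step 5: s4  (read d: s0→s4)
  step 6: s0  (read d: s4→s0)
  step 7: s4  (read d: s0→s4)
  step 8: s0  (read c: s4→s0)

So i = 0, j = 2, giving x = w[0:0] = ε, y = w[0:2] = dc, z = w[2:8] = ccdddc.
Check: |xy| = 2 ≤ 5 and |y| = 2 ≥ 1. Reading y takes A from s0 back to s0, so every xyⁱz is accepted.
With |Q| = 5, pigeonhole forces a state repeat no later than step 5; the substring read between the first and second visits to that state can be pumped.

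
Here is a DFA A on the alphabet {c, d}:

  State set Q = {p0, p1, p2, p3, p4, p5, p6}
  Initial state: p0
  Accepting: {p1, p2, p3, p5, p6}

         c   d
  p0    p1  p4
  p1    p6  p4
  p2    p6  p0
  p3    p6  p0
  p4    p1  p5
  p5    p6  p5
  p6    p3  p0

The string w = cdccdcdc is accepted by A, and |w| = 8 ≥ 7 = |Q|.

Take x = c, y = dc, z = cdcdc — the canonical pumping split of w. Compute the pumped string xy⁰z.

xy⁰z = xz = c·cdcdc = ccdcdc.
Reading y = dc takes A from p1 back to p1, so after x the machine is still in p1, and z then leads to the accepting state p1. Hence ccdcdc ∈ L(A).

ccdcdc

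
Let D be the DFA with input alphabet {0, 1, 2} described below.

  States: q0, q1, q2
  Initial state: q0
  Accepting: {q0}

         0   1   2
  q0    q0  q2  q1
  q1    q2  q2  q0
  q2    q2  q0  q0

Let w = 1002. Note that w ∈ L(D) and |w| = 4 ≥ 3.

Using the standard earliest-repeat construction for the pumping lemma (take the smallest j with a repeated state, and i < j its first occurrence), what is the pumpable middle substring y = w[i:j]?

0

Run of D on w = 1 0 0 2:
  step 0: q0  (start)
  step 1: q2  (read 1: q0→q2)
  step 2: q2  (read 0: q2→q2)   ← first repeat (q2 seen earlier)
  step 3: q2  (read 0: q2→q2)
  step 4: q0  (read 2: q2→q0)

So i = 1, j = 2, giving x = w[0:1] = 1, y = w[1:2] = 0, z = w[2:4] = 02.
Check: |xy| = 2 ≤ 3 and |y| = 1 ≥ 1. Reading y takes D from q2 back to q2, so every xyⁱz is accepted.
Since D has 3 states, any run of length ≥ 3 visits 3+1 states, so by pigeonhole some state repeats within the first 3 steps — that repeat gives the pumpable loop.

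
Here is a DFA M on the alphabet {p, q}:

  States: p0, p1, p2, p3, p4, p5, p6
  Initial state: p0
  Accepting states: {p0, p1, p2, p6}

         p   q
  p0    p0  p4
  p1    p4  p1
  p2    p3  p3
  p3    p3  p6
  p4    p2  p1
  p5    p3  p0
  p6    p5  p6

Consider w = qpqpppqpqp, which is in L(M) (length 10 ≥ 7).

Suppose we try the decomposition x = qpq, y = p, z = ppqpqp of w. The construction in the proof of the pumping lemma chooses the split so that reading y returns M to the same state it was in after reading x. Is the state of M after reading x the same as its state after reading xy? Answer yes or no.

Run of M on the first 4 characters of w = q p q p:
  step 0: p0  (start)
  step 1: p4  (read q: p0→p4)
  step 2: p2  (read p: p4→p2)
  step 3: p3  (read q: p2→p3)
  step 4: p3  (read p: p3→p3)

After x (step 3): p3. After xy (step 4): p3.
They match, so y = p drives M around a cycle from p3 back to itself; pumping y any number of times keeps M in p3 before reading z, and xyⁱz ∈ L(M) for every i ≥ 0.

yes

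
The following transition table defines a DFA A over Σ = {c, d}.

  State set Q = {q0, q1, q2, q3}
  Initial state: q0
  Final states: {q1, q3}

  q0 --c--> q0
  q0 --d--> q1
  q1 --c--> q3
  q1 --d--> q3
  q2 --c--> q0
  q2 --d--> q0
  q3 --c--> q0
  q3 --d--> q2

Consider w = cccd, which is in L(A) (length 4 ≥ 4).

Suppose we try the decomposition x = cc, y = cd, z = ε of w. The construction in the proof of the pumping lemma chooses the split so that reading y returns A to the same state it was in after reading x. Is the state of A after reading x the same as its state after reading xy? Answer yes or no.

no

Run of A on the first 4 characters of w = c c c d:
  step 0: q0  (start)
  step 1: q0  (read c: q0→q0)
  step 2: q0  (read c: q0→q0)
  step 3: q0  (read c: q0→q0)
  step 4: q1  (read d: q0→q1)

After x (step 2): q0. After xy (step 4): q1.
They differ (q0 ≠ q1), so y is not a cycle from the state after x; this split is not the one the pumping-lemma construction produces, and pumping y need not keep the string in L(A).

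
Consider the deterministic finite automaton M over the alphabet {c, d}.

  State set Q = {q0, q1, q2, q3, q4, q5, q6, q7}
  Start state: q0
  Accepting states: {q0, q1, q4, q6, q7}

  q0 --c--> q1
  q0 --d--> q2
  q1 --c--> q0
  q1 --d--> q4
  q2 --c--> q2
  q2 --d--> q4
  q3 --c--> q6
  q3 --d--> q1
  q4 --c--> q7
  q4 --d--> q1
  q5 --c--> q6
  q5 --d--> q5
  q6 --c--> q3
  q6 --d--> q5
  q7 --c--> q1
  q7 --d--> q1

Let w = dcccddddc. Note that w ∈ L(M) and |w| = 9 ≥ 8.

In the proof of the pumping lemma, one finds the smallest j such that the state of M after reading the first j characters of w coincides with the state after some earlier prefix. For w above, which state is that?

q2

Run of M on w = d c c c d d d d c:
  step 0: q0  (start)
  step 1: q2  (read d: q0→q2)
  step 2: q2  (read c: q2→q2)   ← first repeat (q2 seen earlier)
  step 3: q2  (read c: q2→q2)
  step 4: q2  (read c: q2→q2)
  step 5: q4  (read d: q2→q4)
  step 6: q1  (read d: q4→q1)
  step 7: q4  (read d: q1→q4)
  step 8: q1  (read d: q4→q1)
  step 9: q0  (read c: q1→q0)

The earliest repeat is at step j = 2: M is in q2, which it already visited at step i = 1.
Since M has 8 states, any run of length ≥ 8 visits 8+1 states, so by pigeonhole some state repeats within the first 8 steps — that repeat gives the pumpable loop.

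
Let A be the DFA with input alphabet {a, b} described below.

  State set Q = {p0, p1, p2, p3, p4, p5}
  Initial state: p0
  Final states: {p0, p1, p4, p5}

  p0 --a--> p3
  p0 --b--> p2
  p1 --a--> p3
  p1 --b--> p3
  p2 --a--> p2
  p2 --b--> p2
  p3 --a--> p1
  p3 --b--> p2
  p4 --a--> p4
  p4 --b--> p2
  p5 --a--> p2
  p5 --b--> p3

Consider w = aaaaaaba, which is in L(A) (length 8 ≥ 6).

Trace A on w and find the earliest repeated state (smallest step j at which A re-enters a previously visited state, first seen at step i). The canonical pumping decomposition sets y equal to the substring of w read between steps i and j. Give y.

aa

Run of A on w = a a a a a a b a:
  step 0: p0  (start)
  step 1: p3  (read a: p0→p3)
  step 2: p1  (read a: p3→p1)
  step 3: p3  (read a: p1→p3)   ← first repeat (p3 seen earlier)
  step 4: p1  (read a: p3→p1)
  step 5: p3  (read a: p1→p3)
  step 6: p1  (read a: p3→p1)
  step 7: p3  (read b: p1→p3)
  step 8: p1  (read a: p3→p1)

So i = 1, j = 3, giving x = w[0:1] = a, y = w[1:3] = aa, z = w[3:8] = aaaba.
Check: |xy| = 3 ≤ 6 and |y| = 2 ≥ 1. Reading y takes A from p3 back to p3, so every xyⁱz is accepted.
Pumping length from the standard proof: p = 6 (the number of states). The repeated state found above gives |xy| = j ≤ 6 and |y| = j − i ≥ 1.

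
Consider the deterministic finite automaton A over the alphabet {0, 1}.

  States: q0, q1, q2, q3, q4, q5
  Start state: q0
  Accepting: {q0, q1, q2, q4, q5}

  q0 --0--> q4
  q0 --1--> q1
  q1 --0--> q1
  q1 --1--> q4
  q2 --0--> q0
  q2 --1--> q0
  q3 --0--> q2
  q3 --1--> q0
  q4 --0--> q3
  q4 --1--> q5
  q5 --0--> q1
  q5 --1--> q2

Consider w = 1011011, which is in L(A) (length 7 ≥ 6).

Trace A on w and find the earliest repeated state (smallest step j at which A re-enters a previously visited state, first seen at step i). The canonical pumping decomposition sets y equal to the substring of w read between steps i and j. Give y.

0

Run of A on w = 1 0 1 1 0 1 1:
  step 0: q0  (start)
  step 1: q1  (read 1: q0→q1)
  step 2: q1  (read 0: q1→q1)   ← first repeat (q1 seen earlier)
  step 3: q4  (read 1: q1→q4)
  step 4: q5  (read 1: q4→q5)
  step 5: q1  (read 0: q5→q1)
  step 6: q4  (read 1: q1→q4)
  step 7: q5  (read 1: q4→q5)

So i = 1, j = 2, giving x = w[0:1] = 1, y = w[1:2] = 0, z = w[2:7] = 11011.
Check: |xy| = 2 ≤ 6 and |y| = 1 ≥ 1. Reading y takes A from q1 back to q1, so every xyⁱz is accepted.
Since A has 6 states, any run of length ≥ 6 visits 6+1 states, so by pigeonhole some state repeats within the first 6 steps — that repeat gives the pumpable loop.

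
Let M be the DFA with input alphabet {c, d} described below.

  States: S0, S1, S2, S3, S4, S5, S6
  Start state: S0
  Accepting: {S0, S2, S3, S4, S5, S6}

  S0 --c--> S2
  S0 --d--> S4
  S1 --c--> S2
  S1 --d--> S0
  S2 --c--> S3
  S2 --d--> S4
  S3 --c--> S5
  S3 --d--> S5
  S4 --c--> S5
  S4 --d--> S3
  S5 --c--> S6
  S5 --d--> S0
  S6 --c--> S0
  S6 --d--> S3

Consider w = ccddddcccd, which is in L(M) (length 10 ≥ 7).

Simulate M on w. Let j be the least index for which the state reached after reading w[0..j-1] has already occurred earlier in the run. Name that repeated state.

S0

State sequence: S0 -c-> S2 -c-> S3 -d-> S5 -d-> S0 -d-> S4 -d-> S3 -c-> S5 -c-> S6 -c-> S0 -d-> S4
First repeat at step 4: S0 was already visited.

The earliest repeat is at step j = 4: M is in S0, which it already visited at step i = 0.
The DFA has 7 states, so the proof of the pumping lemma guarantees a repeated state among the first 7+1 visited; the segment between the two visits is the pumpable y.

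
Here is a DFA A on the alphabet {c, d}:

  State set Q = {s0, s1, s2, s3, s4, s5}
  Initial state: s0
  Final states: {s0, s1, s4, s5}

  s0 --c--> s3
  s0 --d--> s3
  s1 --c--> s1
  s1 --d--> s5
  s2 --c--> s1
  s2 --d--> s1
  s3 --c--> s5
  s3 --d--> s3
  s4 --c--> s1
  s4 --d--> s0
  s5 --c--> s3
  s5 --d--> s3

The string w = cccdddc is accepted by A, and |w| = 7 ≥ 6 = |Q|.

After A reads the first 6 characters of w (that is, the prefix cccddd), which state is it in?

s3

State sequence: s0 -c-> s3 -c-> s5 -c-> s3 -d-> s3 -d-> s3 -d-> s3

After reading 6 characters, A is in state s3.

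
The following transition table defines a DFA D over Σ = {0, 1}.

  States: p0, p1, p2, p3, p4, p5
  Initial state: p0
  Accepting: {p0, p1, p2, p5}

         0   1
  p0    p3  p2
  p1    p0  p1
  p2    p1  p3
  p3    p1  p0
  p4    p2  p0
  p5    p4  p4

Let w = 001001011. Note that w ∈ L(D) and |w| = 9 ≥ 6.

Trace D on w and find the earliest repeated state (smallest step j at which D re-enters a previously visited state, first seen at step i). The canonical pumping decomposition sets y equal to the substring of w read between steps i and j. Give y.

1

State sequence: p0 -0-> p3 -0-> p1 -1-> p1 -0-> p0 -0-> p3 -1-> p0 -0-> p3 -1-> p0 -1-> p2
First repeat at step 3: p1 was already visited.

So i = 2, j = 3, giving x = w[0:2] = 00, y = w[2:3] = 1, z = w[3:9] = 001011.
Check: |xy| = 3 ≤ 6 and |y| = 1 ≥ 1. Reading y takes D from p1 back to p1, so every xyⁱz is accepted.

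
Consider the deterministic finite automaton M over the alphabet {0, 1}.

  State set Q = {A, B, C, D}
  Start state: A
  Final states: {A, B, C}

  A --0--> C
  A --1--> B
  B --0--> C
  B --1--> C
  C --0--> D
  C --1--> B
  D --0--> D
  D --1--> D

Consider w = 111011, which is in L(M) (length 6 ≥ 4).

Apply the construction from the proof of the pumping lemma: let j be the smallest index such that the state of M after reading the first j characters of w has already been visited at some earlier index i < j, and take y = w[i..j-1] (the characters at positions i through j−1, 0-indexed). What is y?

11

State sequence: A -1-> B -1-> C -1-> B -0-> C -1-> B -1-> C
First repeat at step 3: B was already visited.

So i = 1, j = 3, giving x = w[0:1] = 1, y = w[1:3] = 11, z = w[3:6] = 011.
Check: |xy| = 3 ≤ 4 and |y| = 2 ≥ 1. Reading y takes M from B back to B, so every xyⁱz is accepted.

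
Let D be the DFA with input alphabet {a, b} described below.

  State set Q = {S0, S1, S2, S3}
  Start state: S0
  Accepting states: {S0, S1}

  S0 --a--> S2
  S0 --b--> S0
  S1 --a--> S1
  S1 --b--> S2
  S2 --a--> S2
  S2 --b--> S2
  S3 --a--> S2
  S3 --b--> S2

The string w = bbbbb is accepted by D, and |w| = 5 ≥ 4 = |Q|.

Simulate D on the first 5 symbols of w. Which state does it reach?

S0

State sequence: S0 -b-> S0 -b-> S0 -b-> S0 -b-> S0 -b-> S0

After reading 5 characters, D is in state S0.
(This kind of state-tracing is the core of the pumping-lemma construction: with 4 states, pigeonhole forces a repeat within the first 4 steps.)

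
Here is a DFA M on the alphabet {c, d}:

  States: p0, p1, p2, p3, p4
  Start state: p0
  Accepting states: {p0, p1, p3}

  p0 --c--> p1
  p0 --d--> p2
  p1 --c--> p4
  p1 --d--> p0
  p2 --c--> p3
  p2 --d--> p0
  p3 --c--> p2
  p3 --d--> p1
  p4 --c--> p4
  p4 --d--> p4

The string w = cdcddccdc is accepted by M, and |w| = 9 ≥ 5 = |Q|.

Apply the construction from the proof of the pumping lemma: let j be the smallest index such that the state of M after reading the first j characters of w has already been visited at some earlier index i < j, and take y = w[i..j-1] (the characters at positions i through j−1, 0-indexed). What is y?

cd

State sequence: p0 -c-> p1 -d-> p0 -c-> p1 -d-> p0 -d-> p2 -c-> p3 -c-> p2 -d-> p0 -c-> p1
First repeat at step 2: p0 was already visited.

So i = 0, j = 2, giving x = w[0:0] = ε, y = w[0:2] = cd, z = w[2:9] = cddccdc.
Check: |xy| = 2 ≤ 5 and |y| = 2 ≥ 1. Reading y takes M from p0 back to p0, so every xyⁱz is accepted.
With |Q| = 5, pigeonhole forces a state repeat no later than step 5; the substring read between the first and second visits to that state can be pumped.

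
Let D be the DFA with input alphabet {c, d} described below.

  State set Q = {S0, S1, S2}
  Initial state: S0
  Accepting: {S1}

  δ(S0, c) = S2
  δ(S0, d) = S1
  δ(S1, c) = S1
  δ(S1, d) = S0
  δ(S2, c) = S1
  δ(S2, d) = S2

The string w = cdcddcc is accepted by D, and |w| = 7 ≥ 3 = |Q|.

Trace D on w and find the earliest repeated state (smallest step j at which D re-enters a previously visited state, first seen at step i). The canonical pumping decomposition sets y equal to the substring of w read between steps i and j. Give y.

Run of D on w = c d c d d c c:
  step 0: S0  (start)
  step 1: S2  (read c: S0→S2)
  step 2: S2  (read d: S2→S2)   ← first repeat (S2 seen earlier)
  step 3: S1  (read c: S2→S1)
  step 4: S0  (read d: S1→S0)
  step 5: S1  (read d: S0→S1)
  step 6: S1  (read c: S1→S1)
  step 7: S1  (read c: S1→S1)

So i = 1, j = 2, giving x = w[0:1] = c, y = w[1:2] = d, z = w[2:7] = cddcc.
Check: |xy| = 2 ≤ 3 and |y| = 1 ≥ 1. Reading y takes D from S2 back to S2, so every xyⁱz is accepted.

d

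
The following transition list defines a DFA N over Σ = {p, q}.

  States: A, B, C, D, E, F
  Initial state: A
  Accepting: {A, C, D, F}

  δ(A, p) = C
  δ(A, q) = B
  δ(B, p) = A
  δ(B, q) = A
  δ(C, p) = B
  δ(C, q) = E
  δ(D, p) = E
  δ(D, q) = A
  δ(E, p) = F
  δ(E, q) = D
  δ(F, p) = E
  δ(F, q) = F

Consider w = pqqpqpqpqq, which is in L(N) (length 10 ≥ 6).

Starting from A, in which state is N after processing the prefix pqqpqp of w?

E

Run of N on the first 6 characters of w = p q q p q p:
  step 0: A  (start)
  step 1: C  (read p: A→C)
  step 2: E  (read q: C→E)
  step 3: D  (read q: E→D)
  step 4: E  (read p: D→E)
  step 5: D  (read q: E→D)
  step 6: E  (read p: D→E)

After reading 6 characters, N is in state E.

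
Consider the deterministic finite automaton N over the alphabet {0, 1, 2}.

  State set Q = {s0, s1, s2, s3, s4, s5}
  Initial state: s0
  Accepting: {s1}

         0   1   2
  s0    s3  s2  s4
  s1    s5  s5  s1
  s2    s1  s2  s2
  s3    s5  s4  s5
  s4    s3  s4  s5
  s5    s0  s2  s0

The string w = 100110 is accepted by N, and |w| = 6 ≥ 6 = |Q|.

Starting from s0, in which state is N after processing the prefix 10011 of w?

s2

Run of N on the first 5 characters of w = 1 0 0 1 1:
  step 0: s0  (start)
  step 1: s2  (read 1: s0→s2)
  step 2: s1  (read 0: s2→s1)
  step 3: s5  (read 0: s1→s5)
  step 4: s2  (read 1: s5→s2)
  step 5: s2  (read 1: s2→s2)

After reading 5 characters, N is in state s2.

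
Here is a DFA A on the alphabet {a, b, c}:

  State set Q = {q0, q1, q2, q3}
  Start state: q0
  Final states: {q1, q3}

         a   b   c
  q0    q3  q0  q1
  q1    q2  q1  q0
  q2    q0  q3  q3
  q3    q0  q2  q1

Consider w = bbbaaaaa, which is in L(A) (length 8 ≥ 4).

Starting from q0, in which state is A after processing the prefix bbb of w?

q0

Run of A on the first 3 characters of w = b b b:
  step 0: q0  (start)
  step 1: q0  (read b: q0→q0)
  step 2: q0  (read b: q0→q0)
  step 3: q0  (read b: q0→q0)

After reading 3 characters, A is in state q0.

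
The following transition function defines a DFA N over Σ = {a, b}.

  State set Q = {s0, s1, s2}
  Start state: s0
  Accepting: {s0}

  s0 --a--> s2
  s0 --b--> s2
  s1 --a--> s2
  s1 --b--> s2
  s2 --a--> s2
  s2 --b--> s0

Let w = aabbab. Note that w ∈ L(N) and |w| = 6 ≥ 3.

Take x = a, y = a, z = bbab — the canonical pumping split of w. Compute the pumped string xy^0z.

xy⁰z = xz = a·bbab = abbab.
Reading y = a takes N from s2 back to s2, so after x the machine is still in s2, and z then leads to the accepting state s0. Hence abbab ∈ L(N).

abbab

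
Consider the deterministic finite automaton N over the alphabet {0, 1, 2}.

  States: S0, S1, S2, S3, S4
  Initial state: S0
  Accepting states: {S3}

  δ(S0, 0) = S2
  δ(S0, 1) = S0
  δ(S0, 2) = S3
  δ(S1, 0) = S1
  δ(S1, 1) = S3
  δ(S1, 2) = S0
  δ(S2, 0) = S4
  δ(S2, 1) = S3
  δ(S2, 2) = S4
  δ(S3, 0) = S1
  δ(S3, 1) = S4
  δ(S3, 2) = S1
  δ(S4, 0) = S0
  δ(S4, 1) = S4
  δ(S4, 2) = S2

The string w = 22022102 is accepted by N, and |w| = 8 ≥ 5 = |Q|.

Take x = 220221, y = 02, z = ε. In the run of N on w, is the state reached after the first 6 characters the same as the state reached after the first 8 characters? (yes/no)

State sequence: S0 -2-> S3 -2-> S1 -0-> S1 -2-> S0 -2-> S3 -1-> S4 -0-> S0 -2-> S3

After x (step 6): S4. After xy (step 8): S3.
They differ (S4 ≠ S3), so y is not a cycle from the state after x; this split is not the one the pumping-lemma construction produces, and pumping y need not keep the string in L(N).

no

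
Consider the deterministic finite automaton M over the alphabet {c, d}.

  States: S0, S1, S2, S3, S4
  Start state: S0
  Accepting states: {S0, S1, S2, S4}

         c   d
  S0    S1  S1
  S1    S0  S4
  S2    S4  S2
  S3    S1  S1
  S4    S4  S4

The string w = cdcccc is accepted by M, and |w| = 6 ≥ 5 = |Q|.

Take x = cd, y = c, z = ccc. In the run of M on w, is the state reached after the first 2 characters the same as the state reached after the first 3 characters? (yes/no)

State sequence: S0 -c-> S1 -d-> S4 -c-> S4

After x (step 2): S4. After xy (step 3): S4.
They match, so y = c drives M around a cycle from S4 back to itself; pumping y any number of times keeps M in S4 before reading z, and xyⁱz ∈ L(M) for every i ≥ 0.

yes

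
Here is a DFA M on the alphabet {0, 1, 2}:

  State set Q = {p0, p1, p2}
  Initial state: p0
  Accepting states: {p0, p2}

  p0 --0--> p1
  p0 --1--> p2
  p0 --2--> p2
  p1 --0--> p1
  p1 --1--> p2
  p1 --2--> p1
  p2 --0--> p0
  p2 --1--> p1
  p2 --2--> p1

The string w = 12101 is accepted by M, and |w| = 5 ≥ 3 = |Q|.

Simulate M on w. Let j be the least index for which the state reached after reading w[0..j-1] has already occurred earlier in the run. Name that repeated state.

p2

Run of M on w = 1 2 1 0 1:
  step 0: p0  (start)
  step 1: p2  (read 1: p0→p2)
  step 2: p1  (read 2: p2→p1)
  step 3: p2  (read 1: p1→p2)   ← first repeat (p2 seen earlier)
  step 4: p0  (read 0: p2→p0)
  step 5: p2  (read 1: p0→p2)

The earliest repeat is at step j = 3: M is in p2, which it already visited at step i = 1.
Since M has 3 states, any run of length ≥ 3 visits 3+1 states, so by pigeonhole some state repeats within the first 3 steps — that repeat gives the pumpable loop.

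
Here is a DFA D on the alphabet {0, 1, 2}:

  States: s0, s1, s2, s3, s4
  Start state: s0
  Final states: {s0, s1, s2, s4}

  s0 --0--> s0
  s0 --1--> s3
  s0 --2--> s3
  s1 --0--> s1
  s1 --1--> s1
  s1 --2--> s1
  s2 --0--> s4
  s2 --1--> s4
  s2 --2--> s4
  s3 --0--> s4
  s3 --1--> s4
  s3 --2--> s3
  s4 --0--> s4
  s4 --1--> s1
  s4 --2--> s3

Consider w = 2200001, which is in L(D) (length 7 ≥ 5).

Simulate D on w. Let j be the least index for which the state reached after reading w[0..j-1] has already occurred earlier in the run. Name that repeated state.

s3

State sequence: s0 -2-> s3 -2-> s3 -0-> s4 -0-> s4 -0-> s4 -0-> s4 -1-> s1
First repeat at step 2: s3 was already visited.

The earliest repeat is at step j = 2: D is in s3, which it already visited at step i = 1.
With |Q| = 5, pigeonhole forces a state repeat no later than step 5; the substring read between the first and second visits to that state can be pumped.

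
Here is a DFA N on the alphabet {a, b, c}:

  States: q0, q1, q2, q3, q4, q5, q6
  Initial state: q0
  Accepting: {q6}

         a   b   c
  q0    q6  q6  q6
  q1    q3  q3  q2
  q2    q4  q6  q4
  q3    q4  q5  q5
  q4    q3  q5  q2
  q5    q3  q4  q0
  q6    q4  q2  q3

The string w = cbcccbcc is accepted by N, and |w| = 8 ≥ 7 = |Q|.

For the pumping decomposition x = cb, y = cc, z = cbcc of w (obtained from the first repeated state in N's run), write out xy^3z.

xy^3z = cb·cc·cc·cc·cbcc = cbcccccccbcc.
Reading y = cc takes N from q2 back to q2, so after x·y·y·y the machine is still in q2, and z then leads to the accepting state q6. Hence cbcccccccbcc ∈ L(N).

cbcccccccbcc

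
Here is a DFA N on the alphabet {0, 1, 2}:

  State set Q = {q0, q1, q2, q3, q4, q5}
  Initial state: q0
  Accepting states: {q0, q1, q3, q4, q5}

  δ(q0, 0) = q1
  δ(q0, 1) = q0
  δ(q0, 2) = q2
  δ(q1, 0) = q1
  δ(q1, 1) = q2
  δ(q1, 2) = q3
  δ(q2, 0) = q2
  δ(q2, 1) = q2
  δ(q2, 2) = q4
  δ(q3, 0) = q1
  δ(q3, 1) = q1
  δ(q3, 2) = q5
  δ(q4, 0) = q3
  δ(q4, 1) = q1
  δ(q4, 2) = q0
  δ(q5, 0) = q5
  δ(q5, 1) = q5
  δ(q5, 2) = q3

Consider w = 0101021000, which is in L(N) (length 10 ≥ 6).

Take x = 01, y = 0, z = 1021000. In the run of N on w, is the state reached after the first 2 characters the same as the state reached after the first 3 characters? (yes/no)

yes

Run of N on the first 3 characters of w = 0 1 0:
  step 0: q0  (start)
  step 1: q1  (read 0: q0→q1)
  step 2: q2  (read 1: q1→q2)
  step 3: q2  (read 0: q2→q2)

After x (step 2): q2. After xy (step 3): q2.
They match, so y = 0 drives N around a cycle from q2 back to itself; pumping y any number of times keeps N in q2 before reading z, and xyⁱz ∈ L(N) for every i ≥ 0.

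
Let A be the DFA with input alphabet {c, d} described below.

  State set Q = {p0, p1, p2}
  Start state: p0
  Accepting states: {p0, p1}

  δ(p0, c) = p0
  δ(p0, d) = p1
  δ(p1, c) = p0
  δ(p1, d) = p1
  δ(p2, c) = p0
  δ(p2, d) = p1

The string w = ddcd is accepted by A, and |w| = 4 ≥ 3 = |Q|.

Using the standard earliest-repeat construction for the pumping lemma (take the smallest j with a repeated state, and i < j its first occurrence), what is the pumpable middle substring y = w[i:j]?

State sequence: p0 -d-> p1 -d-> p1 -c-> p0 -d-> p1
First repeat at step 2: p1 was already visited.

So i = 1, j = 2, giving x = w[0:1] = d, y = w[1:2] = d, z = w[2:4] = cd.
Check: |xy| = 2 ≤ 3 and |y| = 1 ≥ 1. Reading y takes A from p1 back to p1, so every xyⁱz is accepted.
Pumping length from the standard proof: p = 3 (the number of states). The repeated state found above gives |xy| = j ≤ 3 and |y| = j − i ≥ 1.

d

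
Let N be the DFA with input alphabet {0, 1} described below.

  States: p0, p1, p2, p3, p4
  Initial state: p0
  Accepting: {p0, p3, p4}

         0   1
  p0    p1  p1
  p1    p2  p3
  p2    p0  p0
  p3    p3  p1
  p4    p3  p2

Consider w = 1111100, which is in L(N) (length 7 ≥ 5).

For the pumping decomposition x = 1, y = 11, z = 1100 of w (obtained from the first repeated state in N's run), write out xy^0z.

xy⁰z = xz = 1·1100 = 11100.
Reading y = 11 takes N from p1 back to p1, so after x the machine is still in p1, and z then leads to the accepting state p0. Hence 11100 ∈ L(N).

11100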